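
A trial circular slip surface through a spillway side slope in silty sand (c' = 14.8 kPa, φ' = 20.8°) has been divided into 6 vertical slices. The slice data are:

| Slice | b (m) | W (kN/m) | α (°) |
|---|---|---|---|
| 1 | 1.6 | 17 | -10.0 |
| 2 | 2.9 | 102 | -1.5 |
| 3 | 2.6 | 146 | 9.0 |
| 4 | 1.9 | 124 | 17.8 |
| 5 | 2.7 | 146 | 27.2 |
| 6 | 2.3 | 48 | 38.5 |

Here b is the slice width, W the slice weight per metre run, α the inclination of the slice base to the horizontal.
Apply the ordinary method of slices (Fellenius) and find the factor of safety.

FS = 2.85

Ordinary method of slices: FS = Σ[c'·Δl_i + (W_i cosα_i)·tanφ'] / Σ W_i sinα_i, with Δl_i = b_i / cosα_i.
Slice 1: Δl = 1.6/cos(-10.0°) = 1.625 m; N'_1 = 17·cos(-10.0°) = 16.7; c'Δl = 24.05; W sinα = -3.0
Slice 2: Δl = 2.9/cos(-1.5°) = 2.901 m; N'_2 = 102·cos(-1.5°) = 102.0; c'Δl = 42.93; W sinα = -2.7
Slice 3: Δl = 2.6/cos9.0° = 2.632 m; N'_3 = 146·cos9.0° = 144.2; c'Δl = 38.96; W sinα = 22.8
Slice 4: Δl = 1.9/cos17.8° = 1.996 m; N'_4 = 124·cos17.8° = 118.1; c'Δl = 29.53; W sinα = 37.9
Slice 5: Δl = 2.7/cos27.2° = 3.036 m; N'_5 = 146·cos27.2° = 129.9; c'Δl = 44.93; W sinα = 66.7
Slice 6: Δl = 2.3/cos38.5° = 2.939 m; N'_6 = 48·cos38.5° = 37.6; c'Δl = 43.50; W sinα = 29.9
Σc'Δl = 223.9 kN/m; ΣN' = 548.4 kN/m; ΣW sinα = 151.7 kN/m
Resisting = 223.9 + 548.4·tan20.8° = 223.9 + 208.3 = 432.2 kN/m
FS = 432.2 / 151.7 = 2.848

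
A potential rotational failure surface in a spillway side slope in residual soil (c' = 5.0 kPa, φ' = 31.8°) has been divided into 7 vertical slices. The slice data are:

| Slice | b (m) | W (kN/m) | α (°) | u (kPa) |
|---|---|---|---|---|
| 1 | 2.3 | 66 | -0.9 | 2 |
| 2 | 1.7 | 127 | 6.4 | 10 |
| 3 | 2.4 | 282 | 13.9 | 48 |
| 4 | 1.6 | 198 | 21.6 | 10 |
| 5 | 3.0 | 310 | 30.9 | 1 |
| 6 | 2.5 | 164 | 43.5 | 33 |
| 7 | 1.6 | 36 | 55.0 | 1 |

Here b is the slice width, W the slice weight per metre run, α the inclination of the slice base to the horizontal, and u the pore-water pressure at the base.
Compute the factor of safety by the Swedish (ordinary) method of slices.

Ordinary method of slices: FS = Σ[c'·Δl_i + (W_i cosα_i − u_i·Δl_i)·tanφ'] / Σ W_i sinα_i, with Δl_i = b_i / cosα_i.
Slice 1: Δl = 2.3/cos(-0.9°) = 2.300 m; N'_1 = 66·cos(-0.9°) − 2·2.300 = 61.4; c'Δl = 11.50; W sinα = -1.0
Slice 2: Δl = 1.7/cos6.4° = 1.711 m; N'_2 = 127·cos6.4° − 10·1.711 = 109.1; c'Δl = 8.55; W sinα = 14.2
Slice 3: Δl = 2.4/cos13.9° = 2.472 m; N'_3 = 282·cos13.9° − 48·2.472 = 155.1; c'Δl = 12.36; W sinα = 67.7
Slice 4: Δl = 1.6/cos21.6° = 1.721 m; N'_4 = 198·cos21.6° − 10·1.721 = 166.9; c'Δl = 8.60; W sinα = 72.9
Slice 5: Δl = 3.0/cos30.9° = 3.496 m; N'_5 = 310·cos30.9° − 1·3.496 = 262.5; c'Δl = 17.48; W sinα = 159.2
Slice 6: Δl = 2.5/cos43.5° = 3.446 m; N'_6 = 164·cos43.5° − 33·3.446 = 5.2; c'Δl = 17.23; W sinα = 112.9
Slice 7: Δl = 1.6/cos55.0° = 2.790 m; N'_7 = 36·cos55.0° − 1·2.790 = 17.9; c'Δl = 13.95; W sinα = 29.5
Σc'Δl = 89.7 kN/m; ΣN' = 778.0 kN/m; ΣW sinα = 455.3 kN/m
Resisting = 89.7 + 778.0·tan31.8° = 89.7 + 482.4 = 572.1 kN/m
FS = 572.1 / 455.3 = 1.256

FS = 1.26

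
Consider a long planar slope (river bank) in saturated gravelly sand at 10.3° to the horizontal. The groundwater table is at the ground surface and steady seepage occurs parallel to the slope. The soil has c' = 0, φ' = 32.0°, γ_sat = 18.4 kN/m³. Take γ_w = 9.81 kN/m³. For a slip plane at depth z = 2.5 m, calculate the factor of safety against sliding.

FS = 1.61

With seepage parallel to the slope and the water table at the surface, the effective normal stress on the slip plane uses the buoyant unit weight γ' = γ_sat − γ_w while the driving shear stress uses γ_sat:
FS = [c' + γ' z cos²β tanφ'] / [γ_sat z sinβ cosβ]
(For c' = 0 this reduces to FS = (γ'/γ_sat)·tanφ'/tanβ.)
γ' = 18.4 − 9.81 = 8.59 kN/m³
Numerator = 0.0 + 8.59·2.5·cos²10.3°·tan32.0° = 0.0 + 8.59·2.5·0.9680·0.6249 = 12.990 kPa
Denominator = 18.4·2.5·sin10.3°·cos10.3° = 18.4·2.5·0.1788·0.9839 = 8.092 kPa
FS = 12.990 / 8.092 = 1.605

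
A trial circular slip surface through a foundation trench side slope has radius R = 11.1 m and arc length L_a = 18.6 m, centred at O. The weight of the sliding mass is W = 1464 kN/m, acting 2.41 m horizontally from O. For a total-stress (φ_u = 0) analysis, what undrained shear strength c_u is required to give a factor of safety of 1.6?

FS = c_u·L_a·R / (W·d), so c_u = FS·W·d / (L_a·R).
c_u = 1.6·1464·2.41 / (18.60·11.1) = 5645.2 / 206.46 = 27.34 kPa

c_u = 27.3 kPa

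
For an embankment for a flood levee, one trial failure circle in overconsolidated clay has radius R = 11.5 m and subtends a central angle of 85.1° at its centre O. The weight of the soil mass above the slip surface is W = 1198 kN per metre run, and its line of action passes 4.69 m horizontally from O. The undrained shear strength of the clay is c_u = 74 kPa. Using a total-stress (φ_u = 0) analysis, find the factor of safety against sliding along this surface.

Taking moments about the centre O, the resisting moment is provided by the undrained shear strength acting along the arc:
Arc length L_a = R·θ = 11.5·(85.1°·π/180) = 11.5·1.4853 = 17.08 m
M_R = c_u·L_a·R = 74·17.08·11.5 = 14535.6 kN·m/m
M_D = W·d = 1198·4.69 = 5618.6 kN·m/m
FS = M_R / M_D = 14535.6 / 5618.6 = 2.587

FS = 2.59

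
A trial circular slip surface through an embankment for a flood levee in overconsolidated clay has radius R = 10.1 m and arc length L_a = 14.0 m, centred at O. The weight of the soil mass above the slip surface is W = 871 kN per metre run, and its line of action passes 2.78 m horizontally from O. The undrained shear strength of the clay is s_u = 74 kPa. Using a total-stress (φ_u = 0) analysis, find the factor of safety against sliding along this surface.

FS = 4.32

Taking moments about the centre O, the resisting moment is provided by the undrained shear strength acting along the arc:
M_R = s_u·L_a·R = 74·14.00·10.1 = 10463.6 kN·m/m
M_D = W·d = 871·2.78 = 2421.4 kN·m/m
FS = M_R / M_D = 10463.6 / 2421.4 = 4.321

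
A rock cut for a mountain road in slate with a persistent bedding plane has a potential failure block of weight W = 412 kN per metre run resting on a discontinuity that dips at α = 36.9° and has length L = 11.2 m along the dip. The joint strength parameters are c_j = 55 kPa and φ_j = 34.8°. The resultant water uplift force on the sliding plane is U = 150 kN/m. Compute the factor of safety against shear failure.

Resolving the block weight along and normal to the plane and applying the Mohr–Coulomb strength on the joint:
N' = W cosα − U = 412·cos36.9° − 150 = 179.5 kN/m
Driving force T = W sinα = 412·sin36.9° = 247.4 kN/m
Resisting force R = c_j·L + N'·tanφ_j = 55·11.2 + 179.5·tan34.8° = 616.0 + 124.7 = 740.7 kN/m
FS = R / T = 740.7 / 247.4 = 2.994

FS = 2.99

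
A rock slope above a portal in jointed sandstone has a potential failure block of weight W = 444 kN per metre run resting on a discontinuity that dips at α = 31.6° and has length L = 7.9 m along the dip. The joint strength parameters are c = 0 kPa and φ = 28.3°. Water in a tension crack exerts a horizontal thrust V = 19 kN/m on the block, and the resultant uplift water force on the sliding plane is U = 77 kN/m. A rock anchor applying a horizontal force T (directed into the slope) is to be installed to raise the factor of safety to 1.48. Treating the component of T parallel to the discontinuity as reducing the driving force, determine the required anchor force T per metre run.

T = 137 kN/m

Resolving forces along and normal to the sliding plane, with the horizontal anchor force T adding T·sinα to the effective normal force and T·cosα acting up the plane against the driving force:
FS = [cL + (W cosα − U − V sinα + T sinα) tanφ] / [W sinα + V cosα − T cosα]
Without the anchor: N' = 291.2 kN/m, driving T_d = 248.8 kN/m, resisting R = 0·7.9 + 291.2·tan28.3° = 156.8 kN/m, FS = 0.63.
Setting FS = 1.48 and solving for T:
1.48·(248.8 − T cos31.6°) = 156.8 + T sin31.6°·tan28.3°
T·(sin31.6°·tan28.3° + 1.48·cos31.6°) = 1.48·248.8 − 156.8
T·(0.5240·0.5384 + 1.48·0.8517) = 368.3 − 156.8 = 211.5
T·1.5427 = 211.5
T = 137.1 kN/m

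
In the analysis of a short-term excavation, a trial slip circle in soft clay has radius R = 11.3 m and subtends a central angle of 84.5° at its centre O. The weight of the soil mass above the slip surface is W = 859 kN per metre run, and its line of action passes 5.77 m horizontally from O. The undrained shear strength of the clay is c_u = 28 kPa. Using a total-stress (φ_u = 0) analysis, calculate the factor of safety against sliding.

Taking moments about the centre O, the resisting moment is provided by the undrained shear strength acting along the arc:
Arc length L_a = R·θ = 11.3·(84.5°·π/180) = 11.3·1.4748 = 16.67 m
M_R = c_u·L_a·R = 28·16.67·11.3 = 5272.9 kN·m/m
M_D = W·d = 859·5.77 = 4956.4 kN·m/m
FS = M_R / M_D = 5272.9 / 4956.4 = 1.064

FS = 1.06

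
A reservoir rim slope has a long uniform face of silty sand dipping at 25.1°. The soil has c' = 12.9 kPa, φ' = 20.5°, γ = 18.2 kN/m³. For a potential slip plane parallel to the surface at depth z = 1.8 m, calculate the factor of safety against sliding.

FS = 1.82

For an infinite slope with a slip plane parallel to the surface (no pore pressure): FS = [c' + γz cos²β tanφ'] / [γz sinβ cosβ].
γz = 18.2·1.8 = 32.76 kN/m²
Numerator = 12.9 + 32.76·cos²25.1°·tan20.5° = 12.9 + 32.76·0.8201·0.3739 = 22.944 kPa
Denominator = 32.76·sin25.1°·cos25.1° = 32.76·0.4242·0.9056 = 12.584 kPa
FS = 22.944 / 12.584 = 1.823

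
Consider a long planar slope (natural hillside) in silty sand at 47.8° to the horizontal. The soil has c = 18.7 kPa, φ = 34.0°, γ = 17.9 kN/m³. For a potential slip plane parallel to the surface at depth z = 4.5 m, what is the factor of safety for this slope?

For an infinite slope with a slip plane parallel to the surface (no pore pressure): FS = [c + γz cos²β tanφ] / [γz sinβ cosβ].
γz = 17.9·4.5 = 80.55 kN/m²
Numerator = 18.7 + 80.55·cos²47.8°·tan34.0° = 18.7 + 80.55·0.4512·0.6745 = 43.215 kPa
Denominator = 80.55·sin47.8°·cos47.8° = 80.55·0.7408·0.6717 = 40.083 kPa
FS = 43.215 / 40.083 = 1.078

FS = 1.08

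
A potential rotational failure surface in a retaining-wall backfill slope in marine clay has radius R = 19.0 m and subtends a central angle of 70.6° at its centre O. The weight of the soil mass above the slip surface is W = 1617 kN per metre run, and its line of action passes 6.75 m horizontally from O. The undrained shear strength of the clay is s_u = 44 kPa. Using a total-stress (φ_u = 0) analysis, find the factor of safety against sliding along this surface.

Taking moments about the centre O, the resisting moment is provided by the undrained shear strength acting along the arc:
Arc length L_a = R·θ = 19.0·(70.6°·π/180) = 19.0·1.2322 = 23.41 m
M_R = s_u·L_a·R = 44·23.41·19.0 = 19572.3 kN·m/m
M_D = W·d = 1617·6.75 = 10914.8 kN·m/m
FS = M_R / M_D = 19572.3 / 10914.8 = 1.793

FS = 1.79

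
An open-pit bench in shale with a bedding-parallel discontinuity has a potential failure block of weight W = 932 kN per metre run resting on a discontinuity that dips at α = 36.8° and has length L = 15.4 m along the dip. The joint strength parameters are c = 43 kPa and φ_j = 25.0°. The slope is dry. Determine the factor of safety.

Resolving the block weight along and normal to the plane and applying the Mohr–Coulomb strength on the joint:
N' = W cosα = 932·cos36.8° = 746.3 kN/m
Driving force T = W sinα = 932·sin36.8° = 558.3 kN/m
Resisting force R = c·L + N'·tanφ_j = 43·15.4 + 746.3·tan25.0° = 662.2 + 348.0 = 1010.2 kN/m
FS = R / T = 1010.2 / 558.3 = 1.809

FS = 1.81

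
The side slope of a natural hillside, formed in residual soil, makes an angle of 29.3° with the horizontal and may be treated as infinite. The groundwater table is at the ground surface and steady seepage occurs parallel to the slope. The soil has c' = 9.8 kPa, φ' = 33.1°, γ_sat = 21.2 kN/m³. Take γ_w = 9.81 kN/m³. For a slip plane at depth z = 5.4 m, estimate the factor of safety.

With seepage parallel to the slope and the water table at the surface, the effective normal stress on the slip plane uses the buoyant unit weight γ' = γ_sat − γ_w while the driving shear stress uses γ_sat:
FS = [c' + γ' z cos²β tanφ'] / [γ_sat z sinβ cosβ]
γ' = 21.2 − 9.81 = 11.39 kN/m³
Numerator = 9.8 + 11.39·5.4·cos²29.3°·tan33.1° = 9.8 + 11.39·5.4·0.7605·0.6519 = 40.293 kPa
Denominator = 21.2·5.4·sin29.3°·cos29.3° = 21.2·5.4·0.4894·0.8721 = 48.857 kPa
FS = 40.293 / 48.857 = 0.825

FS = 0.82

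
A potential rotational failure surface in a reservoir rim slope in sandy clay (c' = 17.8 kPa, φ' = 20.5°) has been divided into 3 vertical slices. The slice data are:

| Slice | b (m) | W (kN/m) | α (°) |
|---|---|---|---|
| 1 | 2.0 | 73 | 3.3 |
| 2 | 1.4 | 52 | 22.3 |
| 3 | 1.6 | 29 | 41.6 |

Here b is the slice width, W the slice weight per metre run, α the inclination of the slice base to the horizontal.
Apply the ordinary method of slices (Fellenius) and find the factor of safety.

Ordinary method of slices: FS = Σ[c'·Δl_i + (W_i cosα_i)·tanφ'] / Σ W_i sinα_i, with Δl_i = b_i / cosα_i.
Slice 1: Δl = 2.0/cos3.3° = 2.003 m; N'_1 = 73·cos3.3° = 72.9; c'Δl = 35.66; W sinα = 4.2
Slice 2: Δl = 1.4/cos22.3° = 1.513 m; N'_2 = 52·cos22.3° = 48.1; c'Δl = 26.93; W sinα = 19.7
Slice 3: Δl = 1.6/cos41.6° = 2.140 m; N'_3 = 29·cos41.6° = 21.7; c'Δl = 38.09; W sinα = 19.3
Σc'Δl = 100.7 kN/m; ΣN' = 142.7 kN/m; ΣW sinα = 43.2 kN/m
Resisting = 100.7 + 142.7·tan20.5° = 100.7 + 53.3 = 154.0 kN/m
FS = 154.0 / 43.2 = 3.566

FS = 3.57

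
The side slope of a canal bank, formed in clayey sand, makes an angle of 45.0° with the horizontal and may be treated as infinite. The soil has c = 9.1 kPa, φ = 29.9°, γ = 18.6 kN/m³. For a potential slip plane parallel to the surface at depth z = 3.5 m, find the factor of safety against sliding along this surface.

FS = 0.85

For an infinite slope with a slip plane parallel to the surface (no pore pressure): FS = [c + γz cos²β tanφ] / [γz sinβ cosβ].
γz = 18.6·3.5 = 65.10 kN/m²
Numerator = 9.1 + 65.10·cos²45.0°·tan29.9° = 9.1 + 65.10·0.5000·0.5750 = 27.817 kPa
Denominator = 65.10·sin45.0°·cos45.0° = 65.10·0.7071·0.7071 = 32.550 kPa
FS = 27.817 / 32.550 = 0.855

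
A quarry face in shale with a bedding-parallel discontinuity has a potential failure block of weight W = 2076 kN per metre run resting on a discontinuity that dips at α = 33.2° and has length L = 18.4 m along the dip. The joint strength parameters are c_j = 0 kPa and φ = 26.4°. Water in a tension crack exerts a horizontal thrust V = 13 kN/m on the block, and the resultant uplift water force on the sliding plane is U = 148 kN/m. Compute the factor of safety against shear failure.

Resolving the block weight along and normal to the plane and applying the Mohr–Coulomb strength on the joint:
N' = W cosα − U − V sinα = 2076·cos33.2° − 148 − 13·sin33.2° = 1582.0 kN/m
Driving force T = W sinα + V cosα = 2076·sin33.2° + 13·cos33.2° = 1147.6 kN/m
Resisting force R = c_j·L + N'·tanφ = 0·18.4 + 1582.0·tan26.4° = 0.0 + 785.3 = 785.3 kN/m
FS = R / T = 785.3 / 1147.6 = 0.684

FS = 0.68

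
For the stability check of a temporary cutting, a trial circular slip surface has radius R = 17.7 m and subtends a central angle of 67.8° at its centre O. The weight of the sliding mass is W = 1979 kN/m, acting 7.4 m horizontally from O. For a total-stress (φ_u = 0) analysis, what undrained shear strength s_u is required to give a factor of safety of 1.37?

FS = s_u·L_a·R / (W·d), so s_u = FS·W·d / (L_a·R).
Arc length L_a = R·θ = 17.7·(67.8°·π/180) = 17.7·1.1833 = 20.94 m
s_u = 1.37·1979·7.4 / (20.94·17.7) = 20063.1 / 370.73 = 54.12 kPa

s_u = 54.1 kPa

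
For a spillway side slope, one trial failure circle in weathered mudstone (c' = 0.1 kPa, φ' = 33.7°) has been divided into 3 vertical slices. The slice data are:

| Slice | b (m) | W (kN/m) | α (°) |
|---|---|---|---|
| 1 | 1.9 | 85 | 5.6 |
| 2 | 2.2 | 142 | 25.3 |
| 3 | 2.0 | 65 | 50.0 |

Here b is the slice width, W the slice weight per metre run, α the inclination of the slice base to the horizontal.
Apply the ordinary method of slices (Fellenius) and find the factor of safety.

Ordinary method of slices: FS = Σ[c'·Δl_i + (W_i cosα_i)·tanφ'] / Σ W_i sinα_i, with Δl_i = b_i / cosα_i.
Slice 1: Δl = 1.9/cos5.6° = 1.909 m; N'_1 = 85·cos5.6° = 84.6; c'Δl = 0.19; W sinα = 8.3
Slice 2: Δl = 2.2/cos25.3° = 2.433 m; N'_2 = 142·cos25.3° = 128.4; c'Δl = 0.24; W sinα = 60.7
Slice 3: Δl = 2.0/cos50.0° = 3.111 m; N'_3 = 65·cos50.0° = 41.8; c'Δl = 0.31; W sinα = 49.8
Σc'Δl = 0.7 kN/m; ΣN' = 254.8 kN/m; ΣW sinα = 118.8 kN/m
Resisting = 0.7 + 254.8·tan33.7° = 0.7 + 169.9 = 170.6 kN/m
FS = 170.6 / 118.8 = 1.437

FS = 1.44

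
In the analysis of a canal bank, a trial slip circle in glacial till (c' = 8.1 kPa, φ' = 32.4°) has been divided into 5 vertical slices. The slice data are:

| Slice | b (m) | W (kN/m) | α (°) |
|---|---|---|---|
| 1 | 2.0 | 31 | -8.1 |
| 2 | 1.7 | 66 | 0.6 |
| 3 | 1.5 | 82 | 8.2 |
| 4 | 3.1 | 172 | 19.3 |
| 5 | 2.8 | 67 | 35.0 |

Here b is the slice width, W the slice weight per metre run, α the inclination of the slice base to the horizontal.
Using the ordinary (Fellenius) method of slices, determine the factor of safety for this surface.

Ordinary method of slices: FS = Σ[c'·Δl_i + (W_i cosα_i)·tanφ'] / Σ W_i sinα_i, with Δl_i = b_i / cosα_i.
Slice 1: Δl = 2.0/cos(-8.1°) = 2.020 m; N'_1 = 31·cos(-8.1°) = 30.7; c'Δl = 16.36; W sinα = -4.4
Slice 2: Δl = 1.7/cos0.6° = 1.700 m; N'_2 = 66·cos0.6° = 66.0; c'Δl = 13.77; W sinα = 0.7
Slice 3: Δl = 1.5/cos8.2° = 1.515 m; N'_3 = 82·cos8.2° = 81.2; c'Δl = 12.28; W sinα = 11.7
Slice 4: Δl = 3.1/cos19.3° = 3.285 m; N'_4 = 172·cos19.3° = 162.3; c'Δl = 26.61; W sinα = 56.8
Slice 5: Δl = 2.8/cos35.0° = 3.418 m; N'_5 = 67·cos35.0° = 54.9; c'Δl = 27.69; W sinα = 38.4
Σc'Δl = 96.7 kN/m; ΣN' = 395.1 kN/m; ΣW sinα = 103.3 kN/m
Resisting = 96.7 + 395.1·tan32.4° = 96.7 + 250.7 = 347.4 kN/m
FS = 347.4 / 103.3 = 3.363

FS = 3.36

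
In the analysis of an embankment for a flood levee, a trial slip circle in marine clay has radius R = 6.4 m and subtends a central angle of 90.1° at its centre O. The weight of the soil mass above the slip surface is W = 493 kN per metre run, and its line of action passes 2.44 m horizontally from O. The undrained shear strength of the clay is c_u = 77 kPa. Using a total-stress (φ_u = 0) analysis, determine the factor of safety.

FS = 4.12

Taking moments about the centre O, the resisting moment is provided by the undrained shear strength acting along the arc:
Arc length L_a = R·θ = 6.4·(90.1°·π/180) = 6.4·1.5725 = 10.06 m
M_R = c_u·L_a·R = 77·10.06·6.4 = 4959.7 kN·m/m
M_D = W·d = 493·2.44 = 1202.9 kN·m/m
FS = M_R / M_D = 4959.7 / 1202.9 = 4.123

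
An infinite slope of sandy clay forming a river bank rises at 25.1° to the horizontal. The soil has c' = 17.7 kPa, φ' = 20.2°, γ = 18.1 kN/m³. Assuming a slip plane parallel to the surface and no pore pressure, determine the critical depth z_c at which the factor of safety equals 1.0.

z_c = 11.86 m

Setting FS = 1.00 in FS = [c' + γz cos²β tanφ'] / [γz sinβ cosβ] and solving for z:
z = c' / [γ cosβ (FS·sinβ − cosβ·tanφ')]
  = 17.7 / [18.1·cos25.1°·(1.00·sin25.1° − cos25.1°·tan20.2°)]
  = 17.7 / [18.1·0.9056·(1.00·0.4242 − 0.9056·0.3679)]
  = 17.7 / 1.4918 = 11.865 m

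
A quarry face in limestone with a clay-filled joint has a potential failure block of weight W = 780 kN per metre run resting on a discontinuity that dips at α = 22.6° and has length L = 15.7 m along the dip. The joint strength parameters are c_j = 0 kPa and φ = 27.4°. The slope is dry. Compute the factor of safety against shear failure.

Resolving the block weight along and normal to the plane and applying the Mohr–Coulomb strength on the joint:
N' = W cosα = 780·cos22.6° = 720.1 kN/m
Driving force T = W sinα = 780·sin22.6° = 299.8 kN/m
Resisting force R = c_j·L + N'·tanφ = 0·15.7 + 720.1·tan27.4° = 0.0 + 373.3 = 373.3 kN/m
FS = R / T = 373.3 / 299.8 = 1.245

FS = 1.25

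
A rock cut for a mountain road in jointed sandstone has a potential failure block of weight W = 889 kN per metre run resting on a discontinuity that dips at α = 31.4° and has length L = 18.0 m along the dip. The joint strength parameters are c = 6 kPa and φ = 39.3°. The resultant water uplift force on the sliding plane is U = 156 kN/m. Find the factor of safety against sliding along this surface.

FS = 1.30

Resolving the block weight along and normal to the plane and applying the Mohr–Coulomb strength on the joint:
N' = W cosα − U = 889·cos31.4° − 156 = 602.8 kN/m
Driving force T = W sinα = 889·sin31.4° = 463.2 kN/m
Resisting force R = c·L + N'·tanφ = 6·18.0 + 602.8·tan39.3° = 108.0 + 493.4 = 601.4 kN/m
FS = R / T = 601.4 / 463.2 = 1.298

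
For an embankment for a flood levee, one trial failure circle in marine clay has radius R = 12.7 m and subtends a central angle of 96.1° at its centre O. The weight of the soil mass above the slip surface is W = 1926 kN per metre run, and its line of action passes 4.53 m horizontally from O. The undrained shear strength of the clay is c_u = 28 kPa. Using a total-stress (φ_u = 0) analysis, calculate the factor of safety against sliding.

FS = 0.87

Taking moments about the centre O, the resisting moment is provided by the undrained shear strength acting along the arc:
Arc length L_a = R·θ = 12.7·(96.1°·π/180) = 12.7·1.6773 = 21.30 m
M_R = c_u·L_a·R = 28·21.30·12.7 = 7574.7 kN·m/m
M_D = W·d = 1926·4.53 = 8724.8 kN·m/m
FS = M_R / M_D = 7574.7 / 8724.8 = 0.868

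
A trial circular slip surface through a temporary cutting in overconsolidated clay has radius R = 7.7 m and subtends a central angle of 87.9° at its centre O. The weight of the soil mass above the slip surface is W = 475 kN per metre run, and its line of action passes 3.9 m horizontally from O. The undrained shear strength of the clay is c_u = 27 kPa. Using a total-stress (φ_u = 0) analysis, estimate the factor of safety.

FS = 1.33

Taking moments about the centre O, the resisting moment is provided by the undrained shear strength acting along the arc:
Arc length L_a = R·θ = 7.7·(87.9°·π/180) = 7.7·1.5341 = 11.81 m
M_R = c_u·L_a·R = 27·11.81·7.7 = 2455.9 kN·m/m
M_D = W·d = 475·3.9 = 1852.5 kN·m/m
FS = M_R / M_D = 2455.9 / 1852.5 = 1.326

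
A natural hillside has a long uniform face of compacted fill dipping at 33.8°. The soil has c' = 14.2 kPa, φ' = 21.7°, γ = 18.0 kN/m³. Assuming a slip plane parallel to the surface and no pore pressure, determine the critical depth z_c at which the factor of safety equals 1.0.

z_c = 4.21 m

Setting FS = 1.00 in FS = [c' + γz cos²β tanφ'] / [γz sinβ cosβ] and solving for z:
z = c' / [γ cosβ (FS·sinβ − cosβ·tanφ')]
  = 14.2 / [18.0·cos33.8°·(1.00·sin33.8° − cos33.8°·tan21.7°)]
  = 14.2 / [18.0·0.8310·(1.00·0.5563 − 0.8310·0.3979)]
  = 14.2 / 3.3746 = 4.208 m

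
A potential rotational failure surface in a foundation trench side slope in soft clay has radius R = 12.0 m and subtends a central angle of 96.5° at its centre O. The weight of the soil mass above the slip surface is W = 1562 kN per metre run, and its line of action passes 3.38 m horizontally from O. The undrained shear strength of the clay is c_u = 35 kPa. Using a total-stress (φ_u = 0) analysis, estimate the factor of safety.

FS = 1.61

Taking moments about the centre O, the resisting moment is provided by the undrained shear strength acting along the arc:
Arc length L_a = R·θ = 12.0·(96.5°·π/180) = 12.0·1.6842 = 20.21 m
M_R = c_u·L_a·R = 35·20.21·12.0 = 8488.6 kN·m/m
M_D = W·d = 1562·3.38 = 5279.6 kN·m/m
FS = M_R / M_D = 8488.6 / 5279.6 = 1.608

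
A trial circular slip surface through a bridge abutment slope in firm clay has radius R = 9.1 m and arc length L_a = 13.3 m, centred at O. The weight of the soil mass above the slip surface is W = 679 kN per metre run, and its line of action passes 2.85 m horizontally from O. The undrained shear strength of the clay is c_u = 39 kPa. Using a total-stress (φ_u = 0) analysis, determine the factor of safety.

Taking moments about the centre O, the resisting moment is provided by the undrained shear strength acting along the arc:
M_R = c_u·L_a·R = 39·13.30·9.1 = 4720.2 kN·m/m
M_D = W·d = 679·2.85 = 1935.2 kN·m/m
FS = M_R / M_D = 4720.2 / 1935.2 = 2.439

FS = 2.44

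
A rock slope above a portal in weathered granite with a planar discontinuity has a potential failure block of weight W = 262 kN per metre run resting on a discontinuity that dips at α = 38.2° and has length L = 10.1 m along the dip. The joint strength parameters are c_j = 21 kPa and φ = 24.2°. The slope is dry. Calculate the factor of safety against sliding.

FS = 1.88

Resolving the block weight along and normal to the plane and applying the Mohr–Coulomb strength on the joint:
N' = W cosα = 262·cos38.2° = 205.9 kN/m
Driving force T = W sinα = 262·sin38.2° = 162.0 kN/m
Resisting force R = c_j·L + N'·tanφ = 21·10.1 + 205.9·tan24.2° = 212.1 + 92.5 = 304.6 kN/m
FS = R / T = 304.6 / 162.0 = 1.880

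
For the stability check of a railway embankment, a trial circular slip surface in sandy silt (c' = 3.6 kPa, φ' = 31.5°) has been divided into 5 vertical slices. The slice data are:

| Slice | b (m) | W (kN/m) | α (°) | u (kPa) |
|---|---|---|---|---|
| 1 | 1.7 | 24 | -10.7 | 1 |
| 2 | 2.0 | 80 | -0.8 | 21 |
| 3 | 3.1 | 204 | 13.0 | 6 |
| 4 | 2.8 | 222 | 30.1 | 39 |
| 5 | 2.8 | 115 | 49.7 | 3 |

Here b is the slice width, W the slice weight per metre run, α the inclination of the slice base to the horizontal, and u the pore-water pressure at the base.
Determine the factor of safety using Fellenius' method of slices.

Ordinary method of slices: FS = Σ[c'·Δl_i + (W_i cosα_i − u_i·Δl_i)·tanφ'] / Σ W_i sinα_i, with Δl_i = b_i / cosα_i.
Slice 1: Δl = 1.7/cos(-10.7°) = 1.730 m; N'_1 = 24·cos(-10.7°) − 1·1.730 = 21.9; c'Δl = 6.23; W sinα = -4.5
Slice 2: Δl = 2.0/cos(-0.8°) = 2.000 m; N'_2 = 80·cos(-0.8°) − 21·2.000 = 38.0; c'Δl = 7.20; W sinα = -1.1
Slice 3: Δl = 3.1/cos13.0° = 3.182 m; N'_3 = 204·cos13.0° − 6·3.182 = 179.7; c'Δl = 11.45; W sinα = 45.9
Slice 4: Δl = 2.8/cos30.1° = 3.236 m; N'_4 = 222·cos30.1° − 39·3.236 = 65.8; c'Δl = 11.65; W sinα = 111.3
Slice 5: Δl = 2.8/cos49.7° = 4.329 m; N'_5 = 115·cos49.7° − 3·4.329 = 61.4; c'Δl = 15.58; W sinα = 87.7
Σc'Δl = 52.1 kN/m; ΣN' = 366.8 kN/m; ΣW sinα = 239.4 kN/m
Resisting = 52.1 + 366.8·tan31.5° = 52.1 + 224.8 = 276.9 kN/m
FS = 276.9 / 239.4 = 1.157

FS = 1.16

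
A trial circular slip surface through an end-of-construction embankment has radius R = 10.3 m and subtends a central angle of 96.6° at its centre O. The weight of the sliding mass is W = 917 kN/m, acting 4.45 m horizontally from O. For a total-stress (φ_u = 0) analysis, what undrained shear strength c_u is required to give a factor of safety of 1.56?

c_u = 35.6 kPa

FS = c_u·L_a·R / (W·d), so c_u = FS·W·d / (L_a·R).
Arc length L_a = R·θ = 10.3·(96.6°·π/180) = 10.3·1.6860 = 17.37 m
c_u = 1.56·917·4.45 / (17.37·10.3) = 6365.8 / 178.87 = 35.59 kPa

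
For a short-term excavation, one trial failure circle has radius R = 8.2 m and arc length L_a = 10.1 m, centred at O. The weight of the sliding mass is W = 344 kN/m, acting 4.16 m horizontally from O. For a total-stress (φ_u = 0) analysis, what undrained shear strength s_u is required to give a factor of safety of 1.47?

FS = s_u·L_a·R / (W·d), so s_u = FS·W·d / (L_a·R).
s_u = 1.47·344·4.16 / (10.10·8.2) = 2103.6 / 82.82 = 25.40 kPa

s_u = 25.4 kPa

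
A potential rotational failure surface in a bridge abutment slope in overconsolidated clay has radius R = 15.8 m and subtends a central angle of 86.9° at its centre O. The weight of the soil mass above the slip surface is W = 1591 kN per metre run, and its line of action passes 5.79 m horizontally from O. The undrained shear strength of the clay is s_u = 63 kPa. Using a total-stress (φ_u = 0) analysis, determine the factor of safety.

FS = 2.59

Taking moments about the centre O, the resisting moment is provided by the undrained shear strength acting along the arc:
Arc length L_a = R·θ = 15.8·(86.9°·π/180) = 15.8·1.5167 = 23.96 m
M_R = s_u·L_a·R = 63·23.96·15.8 = 23853.5 kN·m/m
M_D = W·d = 1591·5.79 = 9211.9 kN·m/m
FS = M_R / M_D = 23853.5 / 9211.9 = 2.589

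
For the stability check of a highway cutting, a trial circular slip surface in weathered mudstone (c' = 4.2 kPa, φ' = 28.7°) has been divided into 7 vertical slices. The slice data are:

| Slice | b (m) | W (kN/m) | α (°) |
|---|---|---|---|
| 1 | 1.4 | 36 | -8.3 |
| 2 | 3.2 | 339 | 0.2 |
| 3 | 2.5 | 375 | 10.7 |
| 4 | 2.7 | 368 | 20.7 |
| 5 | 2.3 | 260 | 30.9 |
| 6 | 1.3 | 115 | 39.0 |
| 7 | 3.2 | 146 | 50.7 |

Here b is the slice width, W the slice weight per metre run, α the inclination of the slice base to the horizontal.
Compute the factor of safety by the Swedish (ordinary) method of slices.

FS = 1.75

Ordinary method of slices: FS = Σ[c'·Δl_i + (W_i cosα_i)·tanφ'] / Σ W_i sinα_i, with Δl_i = b_i / cosα_i.
Slice 1: Δl = 1.4/cos(-8.3°) = 1.415 m; N'_1 = 36·cos(-8.3°) = 35.6; c'Δl = 5.94; W sinα = -5.2
Slice 2: Δl = 3.2/cos0.2° = 3.200 m; N'_2 = 339·cos0.2° = 339.0; c'Δl = 13.44; W sinα = 1.2
Slice 3: Δl = 2.5/cos10.7° = 2.544 m; N'_3 = 375·cos10.7° = 368.5; c'Δl = 10.69; W sinα = 69.6
Slice 4: Δl = 2.7/cos20.7° = 2.886 m; N'_4 = 368·cos20.7° = 344.2; c'Δl = 12.12; W sinα = 130.1
Slice 5: Δl = 2.3/cos30.9° = 2.680 m; N'_5 = 260·cos30.9° = 223.1; c'Δl = 11.26; W sinα = 133.5
Slice 6: Δl = 1.3/cos39.0° = 1.673 m; N'_6 = 115·cos39.0° = 89.4; c'Δl = 7.03; W sinα = 72.4
Slice 7: Δl = 3.2/cos50.7° = 5.052 m; N'_7 = 146·cos50.7° = 92.5; c'Δl = 21.22; W sinα = 113.0
Σc'Δl = 81.7 kN/m; ΣN' = 1492.3 kN/m; ΣW sinα = 514.6 kN/m
Resisting = 81.7 + 1492.3·tan28.7° = 81.7 + 817.0 = 898.7 kN/m
FS = 898.7 / 514.6 = 1.747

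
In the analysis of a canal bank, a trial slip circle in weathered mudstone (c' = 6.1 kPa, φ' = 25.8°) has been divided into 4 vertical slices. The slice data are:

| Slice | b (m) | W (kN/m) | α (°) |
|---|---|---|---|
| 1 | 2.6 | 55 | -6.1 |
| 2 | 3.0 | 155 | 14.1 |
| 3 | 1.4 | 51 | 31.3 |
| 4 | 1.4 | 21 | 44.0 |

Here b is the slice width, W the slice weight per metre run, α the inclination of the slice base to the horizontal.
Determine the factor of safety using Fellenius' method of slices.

FS = 2.52

Ordinary method of slices: FS = Σ[c'·Δl_i + (W_i cosα_i)·tanφ'] / Σ W_i sinα_i, with Δl_i = b_i / cosα_i.
Slice 1: Δl = 2.6/cos(-6.1°) = 2.615 m; N'_1 = 55·cos(-6.1°) = 54.7; c'Δl = 15.95; W sinα = -5.8
Slice 2: Δl = 3.0/cos14.1° = 3.093 m; N'_2 = 155·cos14.1° = 150.3; c'Δl = 18.87; W sinα = 37.8
Slice 3: Δl = 1.4/cos31.3° = 1.638 m; N'_3 = 51·cos31.3° = 43.6; c'Δl = 9.99; W sinα = 26.5
Slice 4: Δl = 1.4/cos44.0° = 1.946 m; N'_4 = 21·cos44.0° = 15.1; c'Δl = 11.87; W sinα = 14.6
Σc'Δl = 56.7 kN/m; ΣN' = 263.7 kN/m; ΣW sinα = 73.0 kN/m
Resisting = 56.7 + 263.7·tan25.8° = 56.7 + 127.5 = 184.2 kN/m
FS = 184.2 / 73.0 = 2.523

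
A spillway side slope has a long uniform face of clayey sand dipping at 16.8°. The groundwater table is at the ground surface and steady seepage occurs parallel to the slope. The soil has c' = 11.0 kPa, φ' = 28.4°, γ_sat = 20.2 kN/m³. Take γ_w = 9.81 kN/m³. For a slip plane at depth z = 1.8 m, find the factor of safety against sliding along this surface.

FS = 2.01

With seepage parallel to the slope and the water table at the surface, the effective normal stress on the slip plane uses the buoyant unit weight γ' = γ_sat − γ_w while the driving shear stress uses γ_sat:
FS = [c' + γ' z cos²β tanφ'] / [γ_sat z sinβ cosβ]
γ' = 20.2 − 9.81 = 10.39 kN/m³
Numerator = 11.0 + 10.39·1.8·cos²16.8°·tan28.4° = 11.0 + 10.39·1.8·0.9165·0.5407 = 20.267 kPa
Denominator = 20.2·1.8·sin16.8°·cos16.8° = 20.2·1.8·0.2890·0.9573 = 10.061 kPa
FS = 20.267 / 10.061 = 2.015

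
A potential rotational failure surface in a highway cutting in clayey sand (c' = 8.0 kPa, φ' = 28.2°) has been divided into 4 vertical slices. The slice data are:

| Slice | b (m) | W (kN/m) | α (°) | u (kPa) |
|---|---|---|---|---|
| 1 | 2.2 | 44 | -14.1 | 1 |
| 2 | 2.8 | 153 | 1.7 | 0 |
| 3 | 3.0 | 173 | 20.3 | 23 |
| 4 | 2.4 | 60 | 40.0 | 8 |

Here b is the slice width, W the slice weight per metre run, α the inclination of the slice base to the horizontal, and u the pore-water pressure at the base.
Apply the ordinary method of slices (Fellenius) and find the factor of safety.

FS = 2.74

Ordinary method of slices: FS = Σ[c'·Δl_i + (W_i cosα_i − u_i·Δl_i)·tanφ'] / Σ W_i sinα_i, with Δl_i = b_i / cosα_i.
Slice 1: Δl = 2.2/cos(-14.1°) = 2.268 m; N'_1 = 44·cos(-14.1°) − 1·2.268 = 40.4; c'Δl = 18.15; W sinα = -10.7
Slice 2: Δl = 2.8/cos1.7° = 2.801 m; N'_2 = 153·cos1.7° − 0·2.801 = 152.9; c'Δl = 22.41; W sinα = 4.5
Slice 3: Δl = 3.0/cos20.3° = 3.199 m; N'_3 = 173·cos20.3° − 23·3.199 = 88.7; c'Δl = 25.59; W sinα = 60.0
Slice 4: Δl = 2.4/cos40.0° = 3.133 m; N'_4 = 60·cos40.0° − 8·3.133 = 20.9; c'Δl = 25.06; W sinα = 38.6
Σc'Δl = 91.2 kN/m; ΣN' = 302.9 kN/m; ΣW sinα = 92.4 kN/m
Resisting = 91.2 + 302.9·tan28.2° = 91.2 + 162.4 = 253.6 kN/m
FS = 253.6 / 92.4 = 2.745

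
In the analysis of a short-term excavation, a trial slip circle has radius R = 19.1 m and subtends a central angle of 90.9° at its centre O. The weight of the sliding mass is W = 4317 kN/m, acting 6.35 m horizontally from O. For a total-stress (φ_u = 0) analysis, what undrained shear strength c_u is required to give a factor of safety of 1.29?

c_u = 61.1 kPa

FS = c_u·L_a·R / (W·d), so c_u = FS·W·d / (L_a·R).
Arc length L_a = R·θ = 19.1·(90.9°·π/180) = 19.1·1.5865 = 30.30 m
c_u = 1.29·4317·6.35 / (30.30·19.1) = 35362.7 / 578.77 = 61.10 kPa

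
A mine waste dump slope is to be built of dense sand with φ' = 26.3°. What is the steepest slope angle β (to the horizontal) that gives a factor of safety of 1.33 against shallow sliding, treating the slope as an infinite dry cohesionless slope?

β = 20.4°

For an infinite dry cohesionless slope FS = tanφ'/tanβ, so tanβ = tanφ' / FS.
tanβ = tan26.3° / 1.33 = 0.4942 / 1.33 = 0.3716
β = arctan(0.3716) = 20.39°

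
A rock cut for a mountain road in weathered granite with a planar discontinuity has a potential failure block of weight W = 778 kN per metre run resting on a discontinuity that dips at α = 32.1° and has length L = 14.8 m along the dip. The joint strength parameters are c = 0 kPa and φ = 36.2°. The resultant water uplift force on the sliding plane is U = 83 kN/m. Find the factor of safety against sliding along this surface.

FS = 1.02

Resolving the block weight along and normal to the plane and applying the Mohr–Coulomb strength on the joint:
N' = W cosα − U = 778·cos32.1° − 83 = 576.1 kN/m
Driving force T = W sinα = 778·sin32.1° = 413.4 kN/m
Resisting force R = c·L + N'·tanφ = 0·14.8 + 576.1·tan36.2° = 0.0 + 421.6 = 421.6 kN/m
FS = R / T = 421.6 / 413.4 = 1.020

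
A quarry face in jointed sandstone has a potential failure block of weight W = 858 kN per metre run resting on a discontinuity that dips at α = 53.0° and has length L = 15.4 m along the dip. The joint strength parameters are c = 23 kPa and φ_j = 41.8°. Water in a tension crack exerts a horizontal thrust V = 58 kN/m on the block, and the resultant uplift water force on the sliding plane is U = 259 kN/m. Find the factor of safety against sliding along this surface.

FS = 0.75

Resolving the block weight along and normal to the plane and applying the Mohr–Coulomb strength on the joint:
N' = W cosα − U − V sinα = 858·cos53.0° − 259 − 58·sin53.0° = 211.0 kN/m
Driving force T = W sinα + V cosα = 858·sin53.0° + 58·cos53.0° = 720.1 kN/m
Resisting force R = c·L + N'·tanφ_j = 23·15.4 + 211.0·tan41.8° = 354.2 + 188.7 = 542.9 kN/m
FS = R / T = 542.9 / 720.1 = 0.754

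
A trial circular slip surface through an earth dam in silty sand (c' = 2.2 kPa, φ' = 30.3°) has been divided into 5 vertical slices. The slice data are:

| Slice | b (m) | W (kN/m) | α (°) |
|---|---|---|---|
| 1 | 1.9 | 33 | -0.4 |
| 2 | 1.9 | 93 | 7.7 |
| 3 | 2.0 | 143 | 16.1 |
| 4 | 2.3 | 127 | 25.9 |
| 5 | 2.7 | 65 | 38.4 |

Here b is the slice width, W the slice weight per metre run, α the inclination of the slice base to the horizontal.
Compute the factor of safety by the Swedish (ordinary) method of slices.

Ordinary method of slices: FS = Σ[c'·Δl_i + (W_i cosα_i)·tanφ'] / Σ W_i sinα_i, with Δl_i = b_i / cosα_i.
Slice 1: Δl = 1.9/cos(-0.4°) = 1.900 m; N'_1 = 33·cos(-0.4°) = 33.0; c'Δl = 4.18; W sinα = -0.2
Slice 2: Δl = 1.9/cos7.7° = 1.917 m; N'_2 = 93·cos7.7° = 92.2; c'Δl = 4.22; W sinα = 12.5
Slice 3: Δl = 2.0/cos16.1° = 2.082 m; N'_3 = 143·cos16.1° = 137.4; c'Δl = 4.58; W sinα = 39.7
Slice 4: Δl = 2.3/cos25.9° = 2.557 m; N'_4 = 127·cos25.9° = 114.2; c'Δl = 5.62; W sinα = 55.5
Slice 5: Δl = 2.7/cos38.4° = 3.445 m; N'_5 = 65·cos38.4° = 50.9; c'Δl = 7.58; W sinα = 40.4
Σc'Δl = 26.2 kN/m; ΣN' = 427.7 kN/m; ΣW sinα = 147.7 kN/m
Resisting = 26.2 + 427.7·tan30.3° = 26.2 + 249.9 = 276.1 kN/m
FS = 276.1 / 147.7 = 1.869

FS = 1.87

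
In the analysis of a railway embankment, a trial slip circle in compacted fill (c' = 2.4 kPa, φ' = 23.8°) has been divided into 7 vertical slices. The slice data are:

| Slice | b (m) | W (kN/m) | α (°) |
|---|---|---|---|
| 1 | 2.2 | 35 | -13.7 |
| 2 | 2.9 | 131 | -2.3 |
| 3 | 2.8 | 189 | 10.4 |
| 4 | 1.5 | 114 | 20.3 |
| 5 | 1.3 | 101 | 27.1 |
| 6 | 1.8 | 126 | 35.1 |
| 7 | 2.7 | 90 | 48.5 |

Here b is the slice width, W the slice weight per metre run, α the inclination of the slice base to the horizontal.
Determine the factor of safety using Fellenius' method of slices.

FS = 1.44

Ordinary method of slices: FS = Σ[c'·Δl_i + (W_i cosα_i)·tanφ'] / Σ W_i sinα_i, with Δl_i = b_i / cosα_i.
Slice 1: Δl = 2.2/cos(-13.7°) = 2.264 m; N'_1 = 35·cos(-13.7°) = 34.0; c'Δl = 5.43; W sinα = -8.3
Slice 2: Δl = 2.9/cos(-2.3°) = 2.902 m; N'_2 = 131·cos(-2.3°) = 130.9; c'Δl = 6.97; W sinα = -5.3
Slice 3: Δl = 2.8/cos10.4° = 2.847 m; N'_3 = 189·cos10.4° = 185.9; c'Δl = 6.83; W sinα = 34.1
Slice 4: Δl = 1.5/cos20.3° = 1.599 m; N'_4 = 114·cos20.3° = 106.9; c'Δl = 3.84; W sinα = 39.6
Slice 5: Δl = 1.3/cos27.1° = 1.460 m; N'_5 = 101·cos27.1° = 89.9; c'Δl = 3.50; W sinα = 46.0
Slice 6: Δl = 1.8/cos35.1° = 2.200 m; N'_6 = 126·cos35.1° = 103.1; c'Δl = 5.28; W sinα = 72.5
Slice 7: Δl = 2.7/cos48.5° = 4.075 m; N'_7 = 90·cos48.5° = 59.6; c'Δl = 9.78; W sinα = 67.4
Σc'Δl = 41.6 kN/m; ΣN' = 710.3 kN/m; ΣW sinα = 246.0 kN/m
Resisting = 41.6 + 710.3·tan23.8° = 41.6 + 313.3 = 354.9 kN/m
FS = 354.9 / 246.0 = 1.443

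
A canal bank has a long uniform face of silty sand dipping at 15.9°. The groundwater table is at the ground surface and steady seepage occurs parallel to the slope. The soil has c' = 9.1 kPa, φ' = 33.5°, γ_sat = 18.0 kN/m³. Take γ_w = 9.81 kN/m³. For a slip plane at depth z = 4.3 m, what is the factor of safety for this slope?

FS = 1.50

With seepage parallel to the slope and the water table at the surface, the effective normal stress on the slip plane uses the buoyant unit weight γ' = γ_sat − γ_w while the driving shear stress uses γ_sat:
FS = [c' + γ' z cos²β tanφ'] / [γ_sat z sinβ cosβ]
γ' = 18.0 − 9.81 = 8.19 kN/m³
Numerator = 9.1 + 8.19·4.3·cos²15.9°·tan33.5° = 9.1 + 8.19·4.3·0.9249·0.6619 = 30.660 kPa
Denominator = 18.0·4.3·sin15.9°·cos15.9° = 18.0·4.3·0.2740·0.9617 = 20.393 kPa
FS = 30.660 / 20.393 = 1.503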